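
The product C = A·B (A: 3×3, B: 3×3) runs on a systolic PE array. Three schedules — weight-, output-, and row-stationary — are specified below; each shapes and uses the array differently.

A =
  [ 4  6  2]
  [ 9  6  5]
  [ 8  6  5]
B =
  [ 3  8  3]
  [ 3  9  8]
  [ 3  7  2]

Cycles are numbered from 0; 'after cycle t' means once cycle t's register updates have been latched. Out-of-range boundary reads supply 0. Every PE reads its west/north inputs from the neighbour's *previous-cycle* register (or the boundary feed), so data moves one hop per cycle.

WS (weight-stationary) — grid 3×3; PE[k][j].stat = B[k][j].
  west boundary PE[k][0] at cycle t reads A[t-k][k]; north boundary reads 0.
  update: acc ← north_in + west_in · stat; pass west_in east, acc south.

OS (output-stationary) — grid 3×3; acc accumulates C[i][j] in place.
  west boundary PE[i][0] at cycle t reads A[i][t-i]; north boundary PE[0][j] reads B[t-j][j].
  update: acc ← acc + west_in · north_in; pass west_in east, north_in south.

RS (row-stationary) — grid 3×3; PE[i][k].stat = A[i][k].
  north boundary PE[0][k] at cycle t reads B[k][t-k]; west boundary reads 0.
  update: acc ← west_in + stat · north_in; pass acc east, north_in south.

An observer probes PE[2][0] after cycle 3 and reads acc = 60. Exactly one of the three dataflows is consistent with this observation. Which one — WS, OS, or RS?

WS [3×3] PE[2][0] across cycles:
  0: (2,0).acc=0  regs=<0,0>
  1: (2,0).acc=0  regs=<0,0>
  2: (2,0).acc=36  regs=<2,36>
  3: (2,0).acc=60  regs=<5,60>
OS [3×3] PE[2][0] across cycles:
  0: (2,0).acc=0  regs=<0,0>
  1: (2,0).acc=0  regs=<0,0>
  2: (2,0).acc=24  regs=<8,3>
  3: (2,0).acc=42  regs=<6,3>
RS [3×3] PE[2][0] across cycles:
  0: (2,0).acc=0  regs=<0,0>
  1: (2,0).acc=0  regs=<0,0>
  2: (2,0).acc=24  regs=<24,3>
  3: (2,0).acc=64  regs=<64,8>

dataflow = WS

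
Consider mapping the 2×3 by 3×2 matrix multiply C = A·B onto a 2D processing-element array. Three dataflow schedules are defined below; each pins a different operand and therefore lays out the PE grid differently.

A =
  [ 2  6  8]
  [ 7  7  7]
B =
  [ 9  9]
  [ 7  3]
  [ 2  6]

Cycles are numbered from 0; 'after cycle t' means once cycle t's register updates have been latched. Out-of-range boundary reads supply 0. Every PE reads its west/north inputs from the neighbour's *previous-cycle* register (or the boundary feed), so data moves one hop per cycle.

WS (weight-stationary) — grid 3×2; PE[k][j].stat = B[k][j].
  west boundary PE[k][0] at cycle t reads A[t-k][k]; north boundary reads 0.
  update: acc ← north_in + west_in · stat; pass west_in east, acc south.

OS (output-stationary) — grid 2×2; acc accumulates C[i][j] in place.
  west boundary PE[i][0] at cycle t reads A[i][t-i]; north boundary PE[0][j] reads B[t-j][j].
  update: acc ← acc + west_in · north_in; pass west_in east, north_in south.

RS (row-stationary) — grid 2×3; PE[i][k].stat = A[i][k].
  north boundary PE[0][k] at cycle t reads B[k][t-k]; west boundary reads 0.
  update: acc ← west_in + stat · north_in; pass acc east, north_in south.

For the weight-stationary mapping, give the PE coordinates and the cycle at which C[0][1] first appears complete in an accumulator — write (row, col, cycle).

(row, col, cycle) = (2, 1, 3)

WS: C[0][1] accumulates in PE[2][1]:
  [0] (2,1) acc=0 (h:0 v:0)
  [1] (2,1) acc=0 (h:0 v:0)
  [2] (2,1) acc=0 (h:0 v:0)
  [3] (2,1) acc=84 (h:8 v:84)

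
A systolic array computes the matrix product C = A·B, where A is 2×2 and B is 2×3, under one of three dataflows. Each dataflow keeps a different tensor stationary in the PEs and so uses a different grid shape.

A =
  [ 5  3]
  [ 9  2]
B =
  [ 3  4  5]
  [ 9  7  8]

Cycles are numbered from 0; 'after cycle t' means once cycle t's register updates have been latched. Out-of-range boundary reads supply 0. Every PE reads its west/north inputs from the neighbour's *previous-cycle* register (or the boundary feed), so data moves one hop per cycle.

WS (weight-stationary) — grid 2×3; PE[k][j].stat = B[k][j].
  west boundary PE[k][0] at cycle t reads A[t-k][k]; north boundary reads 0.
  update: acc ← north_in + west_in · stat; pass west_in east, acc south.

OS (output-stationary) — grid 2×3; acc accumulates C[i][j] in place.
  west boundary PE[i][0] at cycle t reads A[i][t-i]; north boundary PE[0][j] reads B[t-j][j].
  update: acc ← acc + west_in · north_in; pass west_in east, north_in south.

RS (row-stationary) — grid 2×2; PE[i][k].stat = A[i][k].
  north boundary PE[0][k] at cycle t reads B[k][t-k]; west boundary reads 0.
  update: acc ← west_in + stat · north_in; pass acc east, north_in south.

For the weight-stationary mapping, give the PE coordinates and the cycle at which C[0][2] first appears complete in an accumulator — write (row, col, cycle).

(row, col, cycle) = (1, 2, 3)

Under WS, C[0][2] lands at PE[1][2]:
  step 0 · PE1,2: acc=0; fwd→0 fwd↓0
  step 1 · PE1,2: acc=0; fwd→0 fwd↓0
  step 2 · PE1,2: acc=0; fwd→0 fwd↓0
  step 3 · PE1,2: acc=49; fwd→3 fwd↓49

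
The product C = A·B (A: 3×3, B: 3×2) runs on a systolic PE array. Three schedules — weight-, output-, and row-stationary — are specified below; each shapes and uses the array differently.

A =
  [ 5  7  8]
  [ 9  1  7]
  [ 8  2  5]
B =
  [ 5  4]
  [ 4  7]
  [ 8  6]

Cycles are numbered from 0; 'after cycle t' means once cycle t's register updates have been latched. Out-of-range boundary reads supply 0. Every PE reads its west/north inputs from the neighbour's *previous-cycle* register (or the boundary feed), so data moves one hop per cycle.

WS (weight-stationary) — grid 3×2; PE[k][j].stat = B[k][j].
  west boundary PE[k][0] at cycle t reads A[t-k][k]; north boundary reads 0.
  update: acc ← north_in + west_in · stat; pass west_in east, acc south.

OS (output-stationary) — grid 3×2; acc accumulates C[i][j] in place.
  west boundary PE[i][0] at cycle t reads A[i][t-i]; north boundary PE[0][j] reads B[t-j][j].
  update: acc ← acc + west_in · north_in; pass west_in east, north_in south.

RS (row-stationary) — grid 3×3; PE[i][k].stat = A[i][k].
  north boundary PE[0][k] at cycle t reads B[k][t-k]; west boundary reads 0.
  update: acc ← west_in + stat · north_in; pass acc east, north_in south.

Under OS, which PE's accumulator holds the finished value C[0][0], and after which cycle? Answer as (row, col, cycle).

OS — PE[0][0] is where C[0][0] collects:
  after 0 — PE[0][0] acc=25, pass-E 5, pass-S 5
  after 1 — PE[0][0] acc=53, pass-E 7, pass-S 4
  after 2 — PE[0][0] acc=117, pass-E 8, pass-S 8

(row, col, cycle) = (0, 0, 2)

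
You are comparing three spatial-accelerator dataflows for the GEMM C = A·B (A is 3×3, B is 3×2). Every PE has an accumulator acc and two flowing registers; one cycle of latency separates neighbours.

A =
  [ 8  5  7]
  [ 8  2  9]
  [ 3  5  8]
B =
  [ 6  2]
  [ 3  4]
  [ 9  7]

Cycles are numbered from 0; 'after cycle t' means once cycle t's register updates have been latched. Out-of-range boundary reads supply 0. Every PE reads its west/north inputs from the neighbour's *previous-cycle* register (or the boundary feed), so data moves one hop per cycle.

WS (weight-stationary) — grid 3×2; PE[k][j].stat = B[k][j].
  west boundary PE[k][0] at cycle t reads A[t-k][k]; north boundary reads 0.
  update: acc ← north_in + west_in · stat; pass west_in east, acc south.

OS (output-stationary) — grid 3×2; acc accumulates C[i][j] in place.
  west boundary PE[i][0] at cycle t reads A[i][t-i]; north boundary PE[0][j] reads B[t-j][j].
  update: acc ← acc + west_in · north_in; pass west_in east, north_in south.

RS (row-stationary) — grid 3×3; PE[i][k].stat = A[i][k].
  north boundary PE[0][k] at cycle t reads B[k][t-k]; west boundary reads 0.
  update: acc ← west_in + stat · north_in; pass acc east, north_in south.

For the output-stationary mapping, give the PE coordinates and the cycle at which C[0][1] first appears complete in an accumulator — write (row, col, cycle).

OS: C[0][1] accumulates in PE[0][1]:
  cycle 0: PE[0][1] → acc 0, east 0, south 0
  cycle 1: PE[0][1] → acc 16, east 8, south 2
  cycle 2: PE[0][1] → acc 36, east 5, south 4
  cycle 3: PE[0][1] → acc 85, east 7, south 7

(row, col, cycle) = (0, 1, 3)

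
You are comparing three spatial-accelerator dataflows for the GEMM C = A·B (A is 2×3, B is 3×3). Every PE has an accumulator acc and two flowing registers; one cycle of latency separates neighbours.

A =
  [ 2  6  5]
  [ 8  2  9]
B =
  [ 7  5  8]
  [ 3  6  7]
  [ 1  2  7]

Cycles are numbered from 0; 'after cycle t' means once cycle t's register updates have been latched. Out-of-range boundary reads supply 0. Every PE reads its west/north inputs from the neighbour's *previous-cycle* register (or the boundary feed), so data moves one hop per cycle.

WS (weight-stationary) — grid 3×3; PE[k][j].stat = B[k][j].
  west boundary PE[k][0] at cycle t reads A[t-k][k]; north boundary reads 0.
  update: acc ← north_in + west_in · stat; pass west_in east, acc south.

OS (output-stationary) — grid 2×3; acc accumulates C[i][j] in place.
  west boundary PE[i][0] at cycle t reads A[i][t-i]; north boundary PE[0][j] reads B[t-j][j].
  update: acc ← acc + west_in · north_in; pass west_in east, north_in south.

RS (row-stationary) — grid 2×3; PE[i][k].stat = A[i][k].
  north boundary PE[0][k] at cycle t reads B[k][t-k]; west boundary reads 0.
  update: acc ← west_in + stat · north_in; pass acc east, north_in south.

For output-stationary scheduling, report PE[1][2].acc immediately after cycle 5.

OS on a 2×3 grid — tracing PE[1][2] and its feeders:
  t=0 PE[0][2]: acc=0 h=0 v=0
  t=0 PE[1][1]: acc=0 h=0 v=0
  t=0 PE[1][2]: acc=0 h=0 v=0
  t=1 PE[0][2]: acc=0 h=0 v=0
  t=1 PE[1][1]: acc=0 h=0 v=0
  t=1 PE[1][2]: acc=0 h=0 v=0
  t=2 PE[0][2]: acc=16 h=2 v=8
  t=2 PE[1][1]: acc=40 h=8 v=5
  t=2 PE[1][2]: acc=0 h=0 v=0
  t=3 PE[0][2]: acc=58 h=6 v=7
  t=3 PE[1][1]: acc=52 h=2 v=6
  t=3 PE[1][2]: acc=64 h=8 v=8
  t=4 PE[0][2]: acc=93 h=5 v=7
  t=4 PE[1][1]: acc=70 h=9 v=2
  t=4 PE[1][2]: acc=78 h=2 v=7
  t=5 PE[0][2]: acc=93 h=0 v=0
  t=5 PE[1][1]: acc=70 h=0 v=0
  t=5 PE[1][2]: acc=141 h=9 v=7

PE[1][2].acc = 141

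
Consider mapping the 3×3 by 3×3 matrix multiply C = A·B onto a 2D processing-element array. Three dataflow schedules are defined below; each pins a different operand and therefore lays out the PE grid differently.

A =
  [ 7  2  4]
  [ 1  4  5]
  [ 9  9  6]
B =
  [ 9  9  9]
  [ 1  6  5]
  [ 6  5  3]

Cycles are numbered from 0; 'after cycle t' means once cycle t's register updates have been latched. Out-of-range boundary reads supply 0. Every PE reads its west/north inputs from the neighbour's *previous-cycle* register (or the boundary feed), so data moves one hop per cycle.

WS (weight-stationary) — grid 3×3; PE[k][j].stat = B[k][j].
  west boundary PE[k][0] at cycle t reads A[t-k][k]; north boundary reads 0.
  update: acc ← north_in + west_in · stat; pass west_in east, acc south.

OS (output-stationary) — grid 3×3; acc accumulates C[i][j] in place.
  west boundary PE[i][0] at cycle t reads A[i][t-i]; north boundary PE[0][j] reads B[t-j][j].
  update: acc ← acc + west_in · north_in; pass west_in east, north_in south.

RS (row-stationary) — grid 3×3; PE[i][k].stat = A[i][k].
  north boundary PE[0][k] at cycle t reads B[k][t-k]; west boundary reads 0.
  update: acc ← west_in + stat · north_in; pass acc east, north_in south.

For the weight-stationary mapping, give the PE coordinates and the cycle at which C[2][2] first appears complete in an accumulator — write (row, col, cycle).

WS: C[2][2] accumulates in PE[2][2]:
  cycle 0: PE[2][2] → acc 0, east 0, south 0
  cycle 1: PE[2][2] → acc 0, east 0, south 0
  cycle 2: PE[2][2] → acc 0, east 0, south 0
  cycle 3: PE[2][2] → acc 0, east 0, south 0
  cycle 4: PE[2][2] → acc 85, east 4, south 85
  cycle 5: PE[2][2] → acc 44, east 5, south 44
  cycle 6: PE[2][2] → acc 144, east 6, south 144

(row, col, cycle) = (2, 2, 6)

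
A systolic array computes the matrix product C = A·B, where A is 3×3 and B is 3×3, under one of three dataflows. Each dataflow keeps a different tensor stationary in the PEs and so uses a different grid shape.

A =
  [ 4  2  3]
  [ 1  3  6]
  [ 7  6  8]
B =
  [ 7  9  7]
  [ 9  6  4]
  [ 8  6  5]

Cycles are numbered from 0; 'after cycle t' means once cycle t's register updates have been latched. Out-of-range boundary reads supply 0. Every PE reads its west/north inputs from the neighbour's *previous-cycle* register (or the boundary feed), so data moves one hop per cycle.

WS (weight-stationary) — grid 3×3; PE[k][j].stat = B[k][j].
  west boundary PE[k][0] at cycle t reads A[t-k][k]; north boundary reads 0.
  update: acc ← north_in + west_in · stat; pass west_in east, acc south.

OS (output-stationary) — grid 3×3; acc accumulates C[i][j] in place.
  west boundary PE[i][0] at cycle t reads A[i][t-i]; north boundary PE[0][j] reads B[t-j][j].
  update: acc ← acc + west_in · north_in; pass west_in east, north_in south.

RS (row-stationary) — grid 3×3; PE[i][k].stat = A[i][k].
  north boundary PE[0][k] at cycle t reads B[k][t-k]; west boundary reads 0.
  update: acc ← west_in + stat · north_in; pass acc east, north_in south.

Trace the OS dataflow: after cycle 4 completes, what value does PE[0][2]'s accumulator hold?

PE[0][2].acc = 51

OS on a 3×3 grid — tracing PE[0][2] and its feeders:
  cycle 0: PE[0][1] → acc 0, east 0, south 0
  cycle 0: PE[0][2] → acc 0, east 0, south 0
  cycle 1: PE[0][1] → acc 36, east 4, south 9
  cycle 1: PE[0][2] → acc 0, east 0, south 0
  cycle 2: PE[0][1] → acc 48, east 2, south 6
  cycle 2: PE[0][2] → acc 28, east 4, south 7
  cycle 3: PE[0][1] → acc 66, east 3, south 6
  cycle 3: PE[0][2] → acc 36, east 2, south 4
  cycle 4: PE[0][1] → acc 66, east 0, south 0
  cycle 4: PE[0][2] → acc 51, east 3, south 5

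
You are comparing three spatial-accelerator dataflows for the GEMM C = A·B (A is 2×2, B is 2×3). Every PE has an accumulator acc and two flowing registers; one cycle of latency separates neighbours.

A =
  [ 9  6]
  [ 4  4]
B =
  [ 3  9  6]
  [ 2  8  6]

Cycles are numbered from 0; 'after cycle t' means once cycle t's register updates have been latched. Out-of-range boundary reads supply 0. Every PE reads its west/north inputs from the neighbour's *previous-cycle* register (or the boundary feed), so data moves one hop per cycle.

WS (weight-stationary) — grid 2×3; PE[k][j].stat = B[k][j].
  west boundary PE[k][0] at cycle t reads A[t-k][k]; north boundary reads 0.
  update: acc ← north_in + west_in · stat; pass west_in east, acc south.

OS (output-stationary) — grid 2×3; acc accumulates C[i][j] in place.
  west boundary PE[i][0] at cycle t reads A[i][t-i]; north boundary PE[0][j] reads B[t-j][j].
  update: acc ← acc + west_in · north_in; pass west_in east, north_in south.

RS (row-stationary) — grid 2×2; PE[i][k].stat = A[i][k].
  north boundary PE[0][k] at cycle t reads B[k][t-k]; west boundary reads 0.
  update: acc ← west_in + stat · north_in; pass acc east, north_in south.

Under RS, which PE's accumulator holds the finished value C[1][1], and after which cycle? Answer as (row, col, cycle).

Under RS, C[1][1] lands at PE[1][1]:
  0: (1,1).acc=0  regs=<0,0>
  1: (1,1).acc=0  regs=<0,0>
  2: (1,1).acc=20  regs=<20,2>
  3: (1,1).acc=68  regs=<68,8>

(row, col, cycle) = (1, 1, 3)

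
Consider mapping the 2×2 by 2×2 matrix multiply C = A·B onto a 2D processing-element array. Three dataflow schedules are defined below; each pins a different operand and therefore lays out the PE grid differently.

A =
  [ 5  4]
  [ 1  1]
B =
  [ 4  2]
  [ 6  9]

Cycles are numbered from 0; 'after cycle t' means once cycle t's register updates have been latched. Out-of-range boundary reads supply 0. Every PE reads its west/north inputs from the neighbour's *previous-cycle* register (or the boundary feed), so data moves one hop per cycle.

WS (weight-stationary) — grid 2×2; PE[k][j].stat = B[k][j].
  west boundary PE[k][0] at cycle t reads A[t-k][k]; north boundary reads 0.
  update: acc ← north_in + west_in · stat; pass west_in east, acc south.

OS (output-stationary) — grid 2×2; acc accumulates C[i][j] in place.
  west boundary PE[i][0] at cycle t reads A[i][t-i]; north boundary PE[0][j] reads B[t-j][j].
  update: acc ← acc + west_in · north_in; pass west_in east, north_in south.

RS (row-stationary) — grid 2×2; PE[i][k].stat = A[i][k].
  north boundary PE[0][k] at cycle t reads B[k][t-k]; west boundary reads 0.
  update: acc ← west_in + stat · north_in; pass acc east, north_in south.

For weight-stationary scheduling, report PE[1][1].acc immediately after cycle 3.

PE[1][1].acc = 11

WS (2×2). Following PE[1][1] plus its west/north inputs:
  step 0 · PE0,1: acc=0; fwd→0 fwd↓0
  step 0 · PE1,0: acc=0; fwd→0 fwd↓0
  step 0 · PE1,1: acc=0; fwd→0 fwd↓0
  step 1 · PE0,1: acc=10; fwd→5 fwd↓10
  step 1 · PE1,0: acc=44; fwd→4 fwd↓44
  step 1 · PE1,1: acc=0; fwd→0 fwd↓0
  step 2 · PE0,1: acc=2; fwd→1 fwd↓2
  step 2 · PE1,0: acc=10; fwd→1 fwd↓10
  step 2 · PE1,1: acc=46; fwd→4 fwd↓46
  step 3 · PE0,1: acc=0; fwd→0 fwd↓0
  step 3 · PE1,0: acc=0; fwd→0 fwd↓0
  step 3 · PE1,1: acc=11; fwd→1 fwd↓11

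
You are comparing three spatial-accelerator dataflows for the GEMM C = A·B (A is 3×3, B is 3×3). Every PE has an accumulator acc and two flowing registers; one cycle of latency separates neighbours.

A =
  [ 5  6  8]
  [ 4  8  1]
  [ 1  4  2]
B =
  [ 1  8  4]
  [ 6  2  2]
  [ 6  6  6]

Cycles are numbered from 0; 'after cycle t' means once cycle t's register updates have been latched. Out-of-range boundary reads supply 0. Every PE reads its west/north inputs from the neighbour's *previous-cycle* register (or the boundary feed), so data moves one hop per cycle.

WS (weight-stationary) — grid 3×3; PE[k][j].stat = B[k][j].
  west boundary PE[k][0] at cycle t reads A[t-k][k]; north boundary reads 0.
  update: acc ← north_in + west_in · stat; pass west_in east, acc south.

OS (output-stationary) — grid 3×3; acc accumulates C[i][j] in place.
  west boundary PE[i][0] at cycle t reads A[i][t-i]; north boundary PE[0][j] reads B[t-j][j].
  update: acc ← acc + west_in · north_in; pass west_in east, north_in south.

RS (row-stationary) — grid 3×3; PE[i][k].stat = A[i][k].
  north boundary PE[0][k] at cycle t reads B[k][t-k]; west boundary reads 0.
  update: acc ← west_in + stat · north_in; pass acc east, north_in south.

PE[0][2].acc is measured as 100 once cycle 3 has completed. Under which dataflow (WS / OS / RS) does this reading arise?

dataflow = RS

WS (3×3 grid), PE[0][2]:
  c0 r0c2: 0 / 0 / 0
  c1 r0c2: 0 / 0 / 0
  c2 r0c2: 20 / 5 / 20
  c3 r0c2: 16 / 4 / 16
OS (3×3 grid), PE[0][2]:
  c0 r0c2: 0 / 0 / 0
  c1 r0c2: 0 / 0 / 0
  c2 r0c2: 20 / 5 / 4
  c3 r0c2: 32 / 6 / 2
RS (3×3 grid), PE[0][2]:
  c0 r0c2: 0 / 0 / 0
  c1 r0c2: 0 / 0 / 0
  c2 r0c2: 89 / 89 / 6
  c3 r0c2: 100 / 100 / 6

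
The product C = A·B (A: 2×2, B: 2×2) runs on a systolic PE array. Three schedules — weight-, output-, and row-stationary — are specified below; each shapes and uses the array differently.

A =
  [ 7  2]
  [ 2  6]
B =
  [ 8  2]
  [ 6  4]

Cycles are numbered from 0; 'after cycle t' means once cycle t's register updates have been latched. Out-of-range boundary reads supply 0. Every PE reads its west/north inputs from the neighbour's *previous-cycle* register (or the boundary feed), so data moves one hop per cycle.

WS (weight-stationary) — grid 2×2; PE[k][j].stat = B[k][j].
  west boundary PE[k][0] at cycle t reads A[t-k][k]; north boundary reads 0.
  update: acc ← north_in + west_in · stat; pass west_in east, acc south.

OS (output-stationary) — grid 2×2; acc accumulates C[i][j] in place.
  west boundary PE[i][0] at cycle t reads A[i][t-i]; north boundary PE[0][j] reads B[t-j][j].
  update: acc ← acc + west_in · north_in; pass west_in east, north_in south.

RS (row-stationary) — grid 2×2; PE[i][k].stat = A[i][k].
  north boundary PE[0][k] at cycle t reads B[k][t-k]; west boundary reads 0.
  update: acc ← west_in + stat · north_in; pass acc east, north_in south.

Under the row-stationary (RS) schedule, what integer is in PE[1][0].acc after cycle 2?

Tracing RS — 2×2 array, target PE[1][0]:
  after 0 — PE[0][0] acc=56, pass-E 56, pass-S 8
  after 0 — PE[1][0] acc=0, pass-E 0, pass-S 0
  after 1 — PE[0][0] acc=14, pass-E 14, pass-S 2
  after 1 — PE[1][0] acc=16, pass-E 16, pass-S 8
  after 2 — PE[0][0] acc=0, pass-E 0, pass-S 0
  after 2 — PE[1][0] acc=4, pass-E 4, pass-S 2

PE[1][0].acc = 4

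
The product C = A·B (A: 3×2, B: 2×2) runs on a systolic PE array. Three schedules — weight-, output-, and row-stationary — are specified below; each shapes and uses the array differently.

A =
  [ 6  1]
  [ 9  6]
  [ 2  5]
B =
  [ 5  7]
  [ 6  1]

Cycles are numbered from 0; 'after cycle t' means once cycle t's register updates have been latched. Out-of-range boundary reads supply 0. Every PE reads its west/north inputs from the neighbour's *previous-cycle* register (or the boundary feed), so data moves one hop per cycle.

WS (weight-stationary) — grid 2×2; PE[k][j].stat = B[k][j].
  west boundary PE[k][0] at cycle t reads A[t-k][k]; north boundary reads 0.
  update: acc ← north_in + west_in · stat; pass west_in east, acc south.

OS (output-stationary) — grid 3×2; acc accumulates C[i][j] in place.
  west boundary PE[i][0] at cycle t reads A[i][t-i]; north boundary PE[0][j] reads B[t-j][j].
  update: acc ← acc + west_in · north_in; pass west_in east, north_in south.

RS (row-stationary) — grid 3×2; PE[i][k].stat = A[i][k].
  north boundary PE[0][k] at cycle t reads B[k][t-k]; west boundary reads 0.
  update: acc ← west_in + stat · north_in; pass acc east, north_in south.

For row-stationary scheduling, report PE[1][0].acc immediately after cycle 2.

RS (3×2). Following PE[1][0] plus its west/north inputs:
  c0 r0c0: 30 / 30 / 5
  c0 r1c0: 0 / 0 / 0
  c1 r0c0: 42 / 42 / 7
  c1 r1c0: 45 / 45 / 5
  c2 r0c0: 0 / 0 / 0
  c2 r1c0: 63 / 63 / 7

PE[1][0].acc = 63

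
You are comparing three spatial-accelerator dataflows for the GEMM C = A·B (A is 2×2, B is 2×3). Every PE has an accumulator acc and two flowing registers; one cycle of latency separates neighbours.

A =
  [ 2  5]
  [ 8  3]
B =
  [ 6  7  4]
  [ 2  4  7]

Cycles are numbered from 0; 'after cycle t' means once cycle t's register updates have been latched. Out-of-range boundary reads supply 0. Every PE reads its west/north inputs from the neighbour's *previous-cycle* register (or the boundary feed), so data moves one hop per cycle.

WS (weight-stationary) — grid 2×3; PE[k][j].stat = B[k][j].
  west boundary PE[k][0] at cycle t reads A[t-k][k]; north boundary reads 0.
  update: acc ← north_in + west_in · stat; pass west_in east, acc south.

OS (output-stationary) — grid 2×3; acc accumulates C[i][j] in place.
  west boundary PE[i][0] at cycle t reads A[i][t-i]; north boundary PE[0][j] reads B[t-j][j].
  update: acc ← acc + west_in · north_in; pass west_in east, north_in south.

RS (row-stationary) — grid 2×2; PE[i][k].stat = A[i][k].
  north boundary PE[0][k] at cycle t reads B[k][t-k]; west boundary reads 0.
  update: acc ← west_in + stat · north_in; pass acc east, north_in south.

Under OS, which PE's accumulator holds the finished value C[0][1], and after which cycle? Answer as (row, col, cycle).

OS — PE[0][1] is where C[0][1] collects:
  cycle 0: PE[0][1] → acc 0, east 0, south 0
  cycle 1: PE[0][1] → acc 14, east 2, south 7
  cycle 2: PE[0][1] → acc 34, east 5, south 4

(row, col, cycle) = (0, 1, 2)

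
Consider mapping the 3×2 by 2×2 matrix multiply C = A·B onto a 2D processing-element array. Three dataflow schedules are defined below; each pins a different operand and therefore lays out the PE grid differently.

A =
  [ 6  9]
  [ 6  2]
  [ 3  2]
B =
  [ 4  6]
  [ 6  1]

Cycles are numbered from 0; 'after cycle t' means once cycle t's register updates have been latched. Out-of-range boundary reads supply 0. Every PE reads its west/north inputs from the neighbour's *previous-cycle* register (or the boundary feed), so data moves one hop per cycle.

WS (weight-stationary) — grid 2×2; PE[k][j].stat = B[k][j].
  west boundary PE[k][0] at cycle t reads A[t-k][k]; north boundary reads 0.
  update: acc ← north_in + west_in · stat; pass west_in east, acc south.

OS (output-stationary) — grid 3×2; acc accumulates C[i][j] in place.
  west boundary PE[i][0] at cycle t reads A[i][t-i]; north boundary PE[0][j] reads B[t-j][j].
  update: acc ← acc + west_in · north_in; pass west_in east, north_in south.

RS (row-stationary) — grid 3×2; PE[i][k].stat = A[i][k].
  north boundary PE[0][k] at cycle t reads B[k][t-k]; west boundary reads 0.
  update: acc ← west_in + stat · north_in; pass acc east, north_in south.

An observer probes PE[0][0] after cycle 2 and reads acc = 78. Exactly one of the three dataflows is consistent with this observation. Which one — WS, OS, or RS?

WS (2×2 grid), PE[0][0]:
  c0 r0c0: 24 / 6 / 24
  c1 r0c0: 24 / 6 / 24
  c2 r0c0: 12 / 3 / 12
OS (3×2 grid), PE[0][0]:
  c0 r0c0: 24 / 6 / 4
  c1 r0c0: 78 / 9 / 6
  c2 r0c0: 78 / 0 / 0
RS (3×2 grid), PE[0][0]:
  c0 r0c0: 24 / 24 / 4
  c1 r0c0: 36 / 36 / 6
  c2 r0c0: 0 / 0 / 0

dataflow = OS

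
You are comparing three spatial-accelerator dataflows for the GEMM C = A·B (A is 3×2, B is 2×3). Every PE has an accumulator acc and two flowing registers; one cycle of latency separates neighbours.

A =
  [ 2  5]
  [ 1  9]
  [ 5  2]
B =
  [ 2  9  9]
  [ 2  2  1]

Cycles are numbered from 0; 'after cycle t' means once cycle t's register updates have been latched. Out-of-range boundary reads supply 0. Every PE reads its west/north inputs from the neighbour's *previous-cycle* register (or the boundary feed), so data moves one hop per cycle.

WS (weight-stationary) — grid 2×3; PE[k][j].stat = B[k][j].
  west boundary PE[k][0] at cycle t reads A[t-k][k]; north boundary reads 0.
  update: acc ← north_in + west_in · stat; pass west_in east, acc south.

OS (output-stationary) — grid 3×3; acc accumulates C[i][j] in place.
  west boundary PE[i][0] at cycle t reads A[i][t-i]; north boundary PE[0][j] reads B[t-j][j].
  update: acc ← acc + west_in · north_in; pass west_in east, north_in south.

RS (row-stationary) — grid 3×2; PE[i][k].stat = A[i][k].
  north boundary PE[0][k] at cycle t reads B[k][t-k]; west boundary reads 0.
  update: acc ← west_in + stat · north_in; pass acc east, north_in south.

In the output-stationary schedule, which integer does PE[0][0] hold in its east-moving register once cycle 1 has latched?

Tracing OS — 3×3 array, target PE[0][0]:
  @0  [0,0]  acc 4  |  →2  ↓2
  @1  [0,0]  acc 14  |  →5  ↓2

register = 5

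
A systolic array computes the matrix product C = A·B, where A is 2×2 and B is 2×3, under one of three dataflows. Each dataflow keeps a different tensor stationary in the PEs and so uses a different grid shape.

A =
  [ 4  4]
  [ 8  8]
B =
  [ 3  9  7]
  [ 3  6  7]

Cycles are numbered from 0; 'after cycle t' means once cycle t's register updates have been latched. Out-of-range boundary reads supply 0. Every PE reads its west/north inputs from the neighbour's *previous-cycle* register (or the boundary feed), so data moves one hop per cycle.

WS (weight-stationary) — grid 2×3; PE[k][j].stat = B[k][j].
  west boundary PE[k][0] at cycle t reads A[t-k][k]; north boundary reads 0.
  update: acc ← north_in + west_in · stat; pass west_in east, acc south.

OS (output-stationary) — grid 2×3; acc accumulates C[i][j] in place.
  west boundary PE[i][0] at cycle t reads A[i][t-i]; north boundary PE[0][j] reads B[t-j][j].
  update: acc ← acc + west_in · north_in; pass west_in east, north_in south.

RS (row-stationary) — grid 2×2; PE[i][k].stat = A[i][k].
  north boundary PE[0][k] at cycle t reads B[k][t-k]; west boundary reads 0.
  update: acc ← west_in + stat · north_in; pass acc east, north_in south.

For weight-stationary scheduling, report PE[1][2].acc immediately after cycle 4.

PE[1][2].acc = 112

WS 2×3: PE[1][2] cycle-by-cycle (with neighbour feeds):
  c0 r0c2: 0 / 0 / 0
  c0 r1c1: 0 / 0 / 0
  c0 r1c2: 0 / 0 / 0
  c1 r0c2: 0 / 0 / 0
  c1 r1c1: 0 / 0 / 0
  c1 r1c2: 0 / 0 / 0
  c2 r0c2: 28 / 4 / 28
  c2 r1c1: 60 / 4 / 60
  c2 r1c2: 0 / 0 / 0
  c3 r0c2: 56 / 8 / 56
  c3 r1c1: 120 / 8 / 120
  c3 r1c2: 56 / 4 / 56
  c4 r0c2: 0 / 0 / 0
  c4 r1c1: 0 / 0 / 0
  c4 r1c2: 112 / 8 / 112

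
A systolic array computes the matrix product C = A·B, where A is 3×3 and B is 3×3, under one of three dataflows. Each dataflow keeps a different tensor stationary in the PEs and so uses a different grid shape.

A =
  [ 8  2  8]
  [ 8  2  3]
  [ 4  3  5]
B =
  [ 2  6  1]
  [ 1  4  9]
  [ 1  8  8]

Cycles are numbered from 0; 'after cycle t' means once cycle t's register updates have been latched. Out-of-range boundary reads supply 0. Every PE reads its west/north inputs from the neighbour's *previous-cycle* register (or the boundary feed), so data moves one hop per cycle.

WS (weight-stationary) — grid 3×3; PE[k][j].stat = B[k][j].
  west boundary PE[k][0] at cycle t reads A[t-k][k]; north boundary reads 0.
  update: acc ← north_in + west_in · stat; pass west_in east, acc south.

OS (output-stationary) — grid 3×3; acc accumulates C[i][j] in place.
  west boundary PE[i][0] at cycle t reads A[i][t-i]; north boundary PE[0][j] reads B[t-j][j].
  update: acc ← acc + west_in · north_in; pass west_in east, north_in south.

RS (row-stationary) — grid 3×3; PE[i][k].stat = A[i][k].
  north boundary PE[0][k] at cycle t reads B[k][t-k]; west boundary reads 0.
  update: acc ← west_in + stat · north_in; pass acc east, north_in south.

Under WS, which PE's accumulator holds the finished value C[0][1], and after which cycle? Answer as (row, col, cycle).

(row, col, cycle) = (2, 1, 3)

WS — PE[2][1] is where C[0][1] collects:
  0: (2,1).acc=0  regs=<0,0>
  1: (2,1).acc=0  regs=<0,0>
  2: (2,1).acc=0  regs=<0,0>
  3: (2,1).acc=120  regs=<8,120>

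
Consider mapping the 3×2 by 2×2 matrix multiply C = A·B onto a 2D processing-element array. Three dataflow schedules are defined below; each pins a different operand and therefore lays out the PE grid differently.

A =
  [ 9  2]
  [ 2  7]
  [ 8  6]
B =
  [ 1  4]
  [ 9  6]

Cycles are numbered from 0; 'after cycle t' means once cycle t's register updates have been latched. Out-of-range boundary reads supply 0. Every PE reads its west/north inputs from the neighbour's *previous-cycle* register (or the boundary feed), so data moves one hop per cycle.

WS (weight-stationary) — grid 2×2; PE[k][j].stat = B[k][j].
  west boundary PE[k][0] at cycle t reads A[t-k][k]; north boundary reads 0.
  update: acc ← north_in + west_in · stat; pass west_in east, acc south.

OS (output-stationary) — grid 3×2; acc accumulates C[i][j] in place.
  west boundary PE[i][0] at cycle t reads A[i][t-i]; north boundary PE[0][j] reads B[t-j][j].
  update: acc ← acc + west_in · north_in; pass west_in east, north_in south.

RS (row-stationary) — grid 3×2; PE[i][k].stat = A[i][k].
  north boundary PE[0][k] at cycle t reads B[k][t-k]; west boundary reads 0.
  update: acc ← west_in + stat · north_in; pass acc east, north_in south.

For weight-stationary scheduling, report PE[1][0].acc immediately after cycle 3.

WS on a 2×2 grid — tracing PE[1][0] and its feeders:
  t=0 PE[0][0]: acc=9 h=9 v=9
  t=0 PE[1][0]: acc=0 h=0 v=0
  t=1 PE[0][0]: acc=2 h=2 v=2
  t=1 PE[1][0]: acc=27 h=2 v=27
  t=2 PE[0][0]: acc=8 h=8 v=8
  t=2 PE[1][0]: acc=65 h=7 v=65
  t=3 PE[0][0]: acc=0 h=0 v=0
  t=3 PE[1][0]: acc=62 h=6 v=62

PE[1][0].acc = 62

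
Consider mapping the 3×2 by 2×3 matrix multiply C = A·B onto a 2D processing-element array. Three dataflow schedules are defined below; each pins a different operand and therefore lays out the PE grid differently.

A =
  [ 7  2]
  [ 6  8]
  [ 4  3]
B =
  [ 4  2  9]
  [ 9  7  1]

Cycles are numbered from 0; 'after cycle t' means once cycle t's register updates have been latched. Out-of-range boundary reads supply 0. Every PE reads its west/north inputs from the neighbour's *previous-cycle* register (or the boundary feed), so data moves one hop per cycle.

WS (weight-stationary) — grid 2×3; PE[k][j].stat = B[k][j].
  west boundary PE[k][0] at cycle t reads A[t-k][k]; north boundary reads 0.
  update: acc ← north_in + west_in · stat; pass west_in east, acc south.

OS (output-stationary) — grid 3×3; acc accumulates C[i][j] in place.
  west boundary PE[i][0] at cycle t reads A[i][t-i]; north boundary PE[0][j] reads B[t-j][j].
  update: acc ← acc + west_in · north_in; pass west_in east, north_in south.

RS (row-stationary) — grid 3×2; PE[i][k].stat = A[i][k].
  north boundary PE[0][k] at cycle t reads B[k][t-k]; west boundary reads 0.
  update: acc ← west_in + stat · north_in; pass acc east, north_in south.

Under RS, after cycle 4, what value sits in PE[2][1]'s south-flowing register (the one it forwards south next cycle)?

Tracing RS — 3×2 array, target PE[2][1]:
  c0 r1c1: 0 / 0 / 0
  c0 r2c0: 0 / 0 / 0
  c0 r2c1: 0 / 0 / 0
  c1 r1c1: 0 / 0 / 0
  c1 r2c0: 0 / 0 / 0
  c1 r2c1: 0 / 0 / 0
  c2 r1c1: 96 / 96 / 9
  c2 r2c0: 16 / 16 / 4
  c2 r2c1: 0 / 0 / 0
  c3 r1c1: 68 / 68 / 7
  c3 r2c0: 8 / 8 / 2
  c3 r2c1: 43 / 43 / 9
  c4 r1c1: 62 / 62 / 1
  c4 r2c0: 36 / 36 / 9
  c4 r2c1: 29 / 29 / 7

register = 7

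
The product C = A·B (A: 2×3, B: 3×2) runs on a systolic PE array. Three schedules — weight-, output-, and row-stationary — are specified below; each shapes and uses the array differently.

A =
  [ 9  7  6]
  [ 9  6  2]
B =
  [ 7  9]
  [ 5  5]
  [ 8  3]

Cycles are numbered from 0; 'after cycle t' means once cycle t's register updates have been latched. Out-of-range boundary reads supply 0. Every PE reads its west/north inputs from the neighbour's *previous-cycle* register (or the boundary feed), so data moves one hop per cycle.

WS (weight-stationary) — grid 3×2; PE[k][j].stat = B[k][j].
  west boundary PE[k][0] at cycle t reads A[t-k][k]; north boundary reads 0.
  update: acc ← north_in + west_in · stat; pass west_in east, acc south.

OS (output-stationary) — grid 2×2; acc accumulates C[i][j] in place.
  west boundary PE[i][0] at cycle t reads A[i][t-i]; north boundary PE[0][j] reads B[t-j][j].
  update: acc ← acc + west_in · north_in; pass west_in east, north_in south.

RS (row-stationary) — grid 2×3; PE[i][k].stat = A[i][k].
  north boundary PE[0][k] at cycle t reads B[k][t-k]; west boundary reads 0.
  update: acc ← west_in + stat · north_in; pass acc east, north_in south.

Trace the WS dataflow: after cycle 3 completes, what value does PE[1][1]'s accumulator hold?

WS on a 3×2 grid — tracing PE[1][1] and its feeders:
  c0 r0c1: 0 / 0 / 0
  c0 r1c0: 0 / 0 / 0
  c0 r1c1: 0 / 0 / 0
  c1 r0c1: 81 / 9 / 81
  c1 r1c0: 98 / 7 / 98
  c1 r1c1: 0 / 0 / 0
  c2 r0c1: 81 / 9 / 81
  c2 r1c0: 93 / 6 / 93
  c2 r1c1: 116 / 7 / 116
  c3 r0c1: 0 / 0 / 0
  c3 r1c0: 0 / 0 / 0
  c3 r1c1: 111 / 6 / 111

PE[1][1].acc = 111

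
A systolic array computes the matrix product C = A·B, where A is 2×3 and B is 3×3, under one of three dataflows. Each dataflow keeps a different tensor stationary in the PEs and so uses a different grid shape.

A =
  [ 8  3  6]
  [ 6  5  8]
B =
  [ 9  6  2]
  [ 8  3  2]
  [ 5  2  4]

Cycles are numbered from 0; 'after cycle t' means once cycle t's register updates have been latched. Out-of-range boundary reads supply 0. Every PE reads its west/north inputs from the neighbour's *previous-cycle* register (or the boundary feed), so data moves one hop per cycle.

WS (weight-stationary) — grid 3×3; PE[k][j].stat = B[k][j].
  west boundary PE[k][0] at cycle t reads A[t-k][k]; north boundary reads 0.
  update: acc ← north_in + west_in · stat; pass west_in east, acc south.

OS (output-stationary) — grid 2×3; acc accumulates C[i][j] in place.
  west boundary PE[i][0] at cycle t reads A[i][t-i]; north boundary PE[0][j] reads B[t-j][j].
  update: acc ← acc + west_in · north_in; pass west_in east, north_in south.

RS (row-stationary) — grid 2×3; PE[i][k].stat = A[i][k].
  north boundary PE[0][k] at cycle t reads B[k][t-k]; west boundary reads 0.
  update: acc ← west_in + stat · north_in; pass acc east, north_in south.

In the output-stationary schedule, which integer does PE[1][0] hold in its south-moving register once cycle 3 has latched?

OS (2×3). Following PE[1][0] plus its west/north inputs:
  [0] (0,0) acc=72 (h:8 v:9)
  [0] (1,0) acc=0 (h:0 v:0)
  [1] (0,0) acc=96 (h:3 v:8)
  [1] (1,0) acc=54 (h:6 v:9)
  [2] (0,0) acc=126 (h:6 v:5)
  [2] (1,0) acc=94 (h:5 v:8)
  [3] (0,0) acc=126 (h:0 v:0)
  [3] (1,0) acc=134 (h:8 v:5)

register = 5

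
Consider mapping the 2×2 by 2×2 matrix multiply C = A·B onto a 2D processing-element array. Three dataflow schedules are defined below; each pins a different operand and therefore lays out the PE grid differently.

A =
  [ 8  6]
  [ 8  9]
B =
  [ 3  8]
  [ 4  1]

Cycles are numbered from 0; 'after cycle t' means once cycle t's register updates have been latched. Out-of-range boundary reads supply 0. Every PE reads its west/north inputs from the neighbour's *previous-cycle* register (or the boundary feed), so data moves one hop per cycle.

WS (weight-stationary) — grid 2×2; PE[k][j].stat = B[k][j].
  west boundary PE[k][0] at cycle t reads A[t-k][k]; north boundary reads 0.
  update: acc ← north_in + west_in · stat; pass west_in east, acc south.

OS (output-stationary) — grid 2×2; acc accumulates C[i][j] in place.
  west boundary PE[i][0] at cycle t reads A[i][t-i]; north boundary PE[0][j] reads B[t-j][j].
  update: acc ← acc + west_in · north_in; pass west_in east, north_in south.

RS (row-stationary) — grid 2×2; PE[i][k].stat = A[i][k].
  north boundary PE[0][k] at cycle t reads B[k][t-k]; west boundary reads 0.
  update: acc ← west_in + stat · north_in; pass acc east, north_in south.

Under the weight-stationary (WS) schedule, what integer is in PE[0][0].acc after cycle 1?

Tracing WS — 2×2 array, target PE[0][0]:
  [0] (0,0) acc=24 (h:8 v:24)
  [1] (0,0) acc=24 (h:8 v:24)

PE[0][0].acc = 24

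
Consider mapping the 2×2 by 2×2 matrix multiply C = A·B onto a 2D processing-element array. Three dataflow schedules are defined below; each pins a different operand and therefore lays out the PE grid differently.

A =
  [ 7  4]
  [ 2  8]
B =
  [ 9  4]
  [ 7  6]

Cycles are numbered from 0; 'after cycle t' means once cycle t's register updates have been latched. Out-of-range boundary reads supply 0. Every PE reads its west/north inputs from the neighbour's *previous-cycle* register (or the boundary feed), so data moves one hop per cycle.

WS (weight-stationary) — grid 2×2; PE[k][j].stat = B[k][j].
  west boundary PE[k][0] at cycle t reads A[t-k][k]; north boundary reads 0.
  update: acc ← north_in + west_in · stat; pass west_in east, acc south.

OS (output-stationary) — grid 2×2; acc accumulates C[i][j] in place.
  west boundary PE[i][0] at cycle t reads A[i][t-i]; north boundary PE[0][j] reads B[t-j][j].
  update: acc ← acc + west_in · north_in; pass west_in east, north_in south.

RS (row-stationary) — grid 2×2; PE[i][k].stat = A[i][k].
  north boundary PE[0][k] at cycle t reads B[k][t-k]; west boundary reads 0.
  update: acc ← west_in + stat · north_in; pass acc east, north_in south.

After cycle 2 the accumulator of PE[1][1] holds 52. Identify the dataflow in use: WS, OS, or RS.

Under WS (2×2), PE[1][1]:
  c0 r1c1: 0 / 0 / 0
  c1 r1c1: 0 / 0 / 0
  c2 r1c1: 52 / 4 / 52
Under OS (2×2), PE[1][1]:
  c0 r1c1: 0 / 0 / 0
  c1 r1c1: 0 / 0 / 0
  c2 r1c1: 8 / 2 / 4
Under RS (2×2), PE[1][1]:
  c0 r1c1: 0 / 0 / 0
  c1 r1c1: 0 / 0 / 0
  c2 r1c1: 74 / 74 / 7

dataflow = WS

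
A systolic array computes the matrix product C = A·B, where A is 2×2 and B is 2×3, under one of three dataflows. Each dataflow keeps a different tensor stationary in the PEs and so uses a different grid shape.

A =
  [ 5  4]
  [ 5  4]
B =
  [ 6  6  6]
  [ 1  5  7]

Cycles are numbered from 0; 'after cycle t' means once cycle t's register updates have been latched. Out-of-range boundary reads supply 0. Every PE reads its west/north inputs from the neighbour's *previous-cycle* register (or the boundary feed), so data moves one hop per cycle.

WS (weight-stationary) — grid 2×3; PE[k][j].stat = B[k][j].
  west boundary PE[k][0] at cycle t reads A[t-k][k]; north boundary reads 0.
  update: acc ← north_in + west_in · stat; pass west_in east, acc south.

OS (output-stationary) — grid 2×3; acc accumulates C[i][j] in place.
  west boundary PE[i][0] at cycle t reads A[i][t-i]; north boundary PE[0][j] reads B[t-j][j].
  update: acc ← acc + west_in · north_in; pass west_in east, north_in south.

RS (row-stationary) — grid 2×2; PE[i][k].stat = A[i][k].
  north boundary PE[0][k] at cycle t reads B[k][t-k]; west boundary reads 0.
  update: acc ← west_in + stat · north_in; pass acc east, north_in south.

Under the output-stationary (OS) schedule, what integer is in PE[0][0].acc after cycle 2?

PE[0][0].acc = 34

OS 2×3: PE[0][0] cycle-by-cycle (with neighbour feeds):
  [0] (0,0) acc=30 (h:5 v:6)
  [1] (0,0) acc=34 (h:4 v:1)
  [2] (0,0) acc=34 (h:0 v:0)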